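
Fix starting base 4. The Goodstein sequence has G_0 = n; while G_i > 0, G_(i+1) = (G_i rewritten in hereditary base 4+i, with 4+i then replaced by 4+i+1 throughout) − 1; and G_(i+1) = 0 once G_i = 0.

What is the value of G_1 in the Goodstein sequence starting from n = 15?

i=0: 15 = 3·4 + 3 (b=4); 4→5: 3·5 + 3 = 18; 18−1 = 17
i=1: 17 = 3·5 + 2 (b=5); 5→6: 3·6 + 2 = 20; 20−1 = 19

17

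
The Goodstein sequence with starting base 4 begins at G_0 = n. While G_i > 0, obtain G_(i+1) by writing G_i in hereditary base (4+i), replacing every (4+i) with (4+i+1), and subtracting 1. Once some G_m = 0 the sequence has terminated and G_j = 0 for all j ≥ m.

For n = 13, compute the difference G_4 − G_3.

1

(0) 13|_4 = 3·4 + 1 ↦ 3·5 + 1|_5 = 16 ⇒ 15
(1) 15|_5 = 3·5 ↦ 3·6|_6 = 18 ⇒ 17
(2) 17|_6 = 2·6 + 5 ↦ 2·7 + 5|_7 = 19 ⇒ 18
(3) 18|_7 = 2·7 + 4 ↦ 2·8 + 4|_8 = 20 ⇒ 19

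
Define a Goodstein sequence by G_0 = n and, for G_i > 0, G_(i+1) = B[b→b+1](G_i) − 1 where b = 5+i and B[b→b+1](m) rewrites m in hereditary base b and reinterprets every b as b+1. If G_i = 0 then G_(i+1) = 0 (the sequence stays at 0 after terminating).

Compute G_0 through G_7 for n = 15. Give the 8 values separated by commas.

G_0=15  [base 5] 3·5  →[5↦6]→  3·6 = 18  −1 ⇒ G_1=17
G_1=17  [base 6] 2·6 + 5  →[6↦7]→  2·7 + 5 = 19  −1 ⇒ G_2=18
G_2=18  [base 7] 2·7 + 4  →[7↦8]→  2·8 + 4 = 20  −1 ⇒ G_3=19
G_3=19  [base 8] 2·8 + 3  →[8↦9]→  2·9 + 3 = 21  −1 ⇒ G_4=20
G_4=20  [base 9] 2·9 + 2  →[9↦10]→  2·10 + 2 = 22  −1 ⇒ G_5=21
G_5=21  [base 10] 2·10 + 1  →[10↦11]→  2·11 + 1 = 23  −1 ⇒ G_6=22
G_6=22  [base 11] 2·11  →[11↦12]→  2·12 = 24  −1 ⇒ G_7=23

15, 17, 18, 19, 20, 21, 22, 23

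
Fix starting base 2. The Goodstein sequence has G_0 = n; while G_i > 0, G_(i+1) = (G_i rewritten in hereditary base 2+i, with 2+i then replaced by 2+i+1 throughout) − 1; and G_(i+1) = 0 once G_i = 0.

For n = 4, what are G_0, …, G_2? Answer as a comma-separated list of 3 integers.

4, 26, 41

4 —HB2→ 2^2 —bump→ 3^3 = 27 —(−1)→ 26
26 —HB3→ 2·3^2 + 2·3 + 2 —bump→ 2·4^2 + 2·4 + 2 = 42 —(−1)→ 41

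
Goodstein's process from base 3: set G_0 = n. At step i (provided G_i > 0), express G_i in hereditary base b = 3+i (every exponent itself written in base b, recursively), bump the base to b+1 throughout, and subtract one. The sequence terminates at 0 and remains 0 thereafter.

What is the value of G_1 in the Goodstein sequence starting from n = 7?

(0) 7|_3 = 2·3 + 1 ↦ 2·4 + 1|_4 = 9 ⇒ 8
(1) 8|_4 = 2·4 ↦ 2·5|_5 = 10 ⇒ 9

8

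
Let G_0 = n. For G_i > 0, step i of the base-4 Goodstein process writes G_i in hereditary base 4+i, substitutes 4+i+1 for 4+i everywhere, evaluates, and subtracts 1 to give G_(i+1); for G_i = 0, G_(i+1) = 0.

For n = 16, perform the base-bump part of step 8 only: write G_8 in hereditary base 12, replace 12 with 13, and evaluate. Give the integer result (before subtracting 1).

G_0=16  [base 4] 4^2  →[4↦5]→  5^2 = 25  −1 ⇒ G_1=24
G_1=24  [base 5] 4·5 + 4  →[5↦6]→  4·6 + 4 = 28  −1 ⇒ G_2=27
G_2=27  [base 6] 4·6 + 3  →[6↦7]→  4·7 + 3 = 31  −1 ⇒ G_3=30
G_3=30  [base 7] 4·7 + 2  →[7↦8]→  4·8 + 2 = 34  −1 ⇒ G_4=33
G_4=33  [base 8] 4·8 + 1  →[8↦9]→  4·9 + 1 = 37  −1 ⇒ G_5=36
G_5=36  [base 9] 4·9  →[9↦10]→  4·10 = 40  −1 ⇒ G_6=39
G_6=39  [base 10] 3·10 + 9  →[10↦11]→  3·11 + 9 = 42  −1 ⇒ G_7=41
G_7=41  [base 11] 3·11 + 8  →[11↦12]→  3·12 + 8 = 44  −1 ⇒ G_8=43
G_8=43  [base 12] 3·12 + 7  →[12↦13]→  3·13 + 7 = 46  −1 ⇒ G_9=45

46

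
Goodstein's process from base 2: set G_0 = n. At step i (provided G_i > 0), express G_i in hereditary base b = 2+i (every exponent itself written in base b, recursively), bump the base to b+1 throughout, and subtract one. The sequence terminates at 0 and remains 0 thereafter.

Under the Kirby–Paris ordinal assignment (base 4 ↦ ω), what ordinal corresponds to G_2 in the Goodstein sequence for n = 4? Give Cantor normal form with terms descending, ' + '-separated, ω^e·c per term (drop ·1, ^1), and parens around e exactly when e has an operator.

ω^2·2 + ω·2 + 1

(0) 4|_2 = 2^2 ↦ 3^3|_3 = 27 ⇒ 26
(1) 26|_3 = 2·3^2 + 2·3 + 2 ↦ 2·4^2 + 2·4 + 2|_4 = 42 ⇒ 41
(2) 41|_4 = 2·4^2 + 2·4 + 1 ↦ 2·5^2 + 2·5 + 1|_5 = 61 ⇒ 60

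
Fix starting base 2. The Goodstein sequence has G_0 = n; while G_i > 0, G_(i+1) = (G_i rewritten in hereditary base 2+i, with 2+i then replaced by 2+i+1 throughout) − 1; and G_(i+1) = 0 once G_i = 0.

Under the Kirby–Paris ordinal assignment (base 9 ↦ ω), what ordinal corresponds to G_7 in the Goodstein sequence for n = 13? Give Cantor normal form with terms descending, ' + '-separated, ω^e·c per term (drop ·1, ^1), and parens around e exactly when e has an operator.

(0) 13|_2 = 2^(2 + 1) + 2^2 + 1 ↦ 3^(3 + 1) + 3^3 + 1|_3 = 109 ⇒ 108
(1) 108|_3 = 3^(3 + 1) + 3^3 ↦ 4^(4 + 1) + 4^4|_4 = 1280 ⇒ 1279
(2) 1279|_4 = 4^(4 + 1) + 3·4^3 + 3·4^2 + 3·4 + 3 ↦ 5^(5 + 1) + 3·5^3 + 3·5^2 + 3·5 + 3|_5 = 16093 ⇒ 16092
(3) 16092|_5 = 5^(5 + 1) + 3·5^3 + 3·5^2 + 3·5 + 2 ↦ 6^(6 + 1) + 3·6^3 + 3·6^2 + 3·6 + 2|_6 = 280712 ⇒ 280711
(4) 280711|_6 = 6^(6 + 1) + 3·6^3 + 3·6^2 + 3·6 + 1 ↦ 7^(7 + 1) + 3·7^3 + 3·7^2 + 3·7 + 1|_7 = 5765999 ⇒ 5765998
(5) 5765998|_7 = 7^(7 + 1) + 3·7^3 + 3·7^2 + 3·7 ↦ 8^(8 + 1) + 3·8^3 + 3·8^2 + 3·8|_8 = 134219480 ⇒ 134219479
(6) 134219479|_8 = 8^(8 + 1) + 3·8^3 + 3·8^2 + 2·8 + 7 ↦ 9^(9 + 1) + 3·9^3 + 3·9^2 + 2·9 + 7|_9 = 3486786856 ⇒ 3486786855

ω^(ω + 1) + ω^3·3 + ω^2·3 + ω·2 + 6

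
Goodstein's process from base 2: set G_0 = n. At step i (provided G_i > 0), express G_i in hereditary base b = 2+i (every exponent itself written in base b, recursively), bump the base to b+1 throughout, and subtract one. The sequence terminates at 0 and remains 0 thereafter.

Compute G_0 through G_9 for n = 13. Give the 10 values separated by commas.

13, 108, 1279, 16092, 280711, 5765998, 134219479, 3486786855, 100000003325, 3138428381103

step 0: 13 = 2^(2 + 1) + 2^2 + 1; sub 3 for 2: 3^(3 + 1) + 3^3 + 1; = 109; G_1 = 109−1 = 108
step 1: 108 = 3^(3 + 1) + 3^3; sub 4 for 3: 4^(4 + 1) + 4^4; = 1280; G_2 = 1280−1 = 1279
step 2: 1279 = 4^(4 + 1) + 3·4^3 + 3·4^2 + 3·4 + 3; sub 5 for 4: 5^(5 + 1) + 3·5^3 + 3·5^2 + 3·5 + 3; = 16093; G_3 = 16093−1 = 16092
step 3: 16092 = 5^(5 + 1) + 3·5^3 + 3·5^2 + 3·5 + 2; sub 6 for 5: 6^(6 + 1) + 3·6^3 + 3·6^2 + 3·6 + 2; = 280712; G_4 = 280712−1 = 280711
step 4: 280711 = 6^(6 + 1) + 3·6^3 + 3·6^2 + 3·6 + 1; sub 7 for 6: 7^(7 + 1) + 3·7^3 + 3·7^2 + 3·7 + 1; = 5765999; G_5 = 5765999−1 = 5765998
step 5: 5765998 = 7^(7 + 1) + 3·7^3 + 3·7^2 + 3·7; sub 8 for 7: 8^(8 + 1) + 3·8^3 + 3·8^2 + 3·8; = 134219480; G_6 = 134219480−1 = 134219479
step 6: 134219479 = 8^(8 + 1) + 3·8^3 + 3·8^2 + 2·8 + 7; sub 9 for 8: 9^(9 + 1) + 3·9^3 + 3·9^2 + 2·9 + 7; = 3486786856; G_7 = 3486786856−1 = 3486786855
step 7: 3486786855 = 9^(9 + 1) + 3·9^3 + 3·9^2 + 2·9 + 6; sub 10 for 9: 10^(10 + 1) + 3·10^3 + 3·10^2 + 2·10 + 6; = 100000003326; G_8 = 100000003326−1 = 100000003325
step 8: 100000003325 = 10^(10 + 1) + 3·10^3 + 3·10^2 + 2·10 + 5; sub 11 for 10: 11^(11 + 1) + 3·11^3 + 3·11^2 + 2·11 + 5; = 3138428381104; G_9 = 3138428381104−1 = 3138428381103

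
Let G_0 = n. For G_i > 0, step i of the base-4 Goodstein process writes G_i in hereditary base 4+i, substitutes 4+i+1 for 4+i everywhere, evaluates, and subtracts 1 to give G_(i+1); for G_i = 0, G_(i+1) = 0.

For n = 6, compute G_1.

6

6 —HB4→ 4 + 2 —bump→ 5 + 2 = 7 —(−1)→ 6
6 —HB5→ 5 + 1 —bump→ 6 + 1 = 7 —(−1)→ 6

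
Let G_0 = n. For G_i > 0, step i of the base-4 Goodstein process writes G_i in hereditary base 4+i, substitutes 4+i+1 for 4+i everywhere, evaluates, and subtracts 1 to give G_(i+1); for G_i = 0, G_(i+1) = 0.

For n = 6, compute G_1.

6

base 4: 6 = 4 + 2; at 5: 5 + 2 = 7; next = 6
base 5: 6 = 5 + 1; at 6: 6 + 1 = 7; next = 6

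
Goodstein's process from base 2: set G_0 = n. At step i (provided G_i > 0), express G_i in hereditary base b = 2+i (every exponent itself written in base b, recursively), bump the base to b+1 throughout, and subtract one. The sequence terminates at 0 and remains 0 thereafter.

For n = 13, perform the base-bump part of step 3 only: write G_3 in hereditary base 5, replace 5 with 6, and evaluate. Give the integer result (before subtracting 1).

280712

(0) 13|_2 = 2^(2 + 1) + 2^2 + 1 ↦ 3^(3 + 1) + 3^3 + 1|_3 = 109 ⇒ 108
(1) 108|_3 = 3^(3 + 1) + 3^3 ↦ 4^(4 + 1) + 4^4|_4 = 1280 ⇒ 1279
(2) 1279|_4 = 4^(4 + 1) + 3·4^3 + 3·4^2 + 3·4 + 3 ↦ 5^(5 + 1) + 3·5^3 + 3·5^2 + 3·5 + 3|_5 = 16093 ⇒ 16092
(3) 16092|_5 = 5^(5 + 1) + 3·5^3 + 3·5^2 + 3·5 + 2 ↦ 6^(6 + 1) + 3·6^3 + 3·6^2 + 3·6 + 2|_6 = 280712 ⇒ 280711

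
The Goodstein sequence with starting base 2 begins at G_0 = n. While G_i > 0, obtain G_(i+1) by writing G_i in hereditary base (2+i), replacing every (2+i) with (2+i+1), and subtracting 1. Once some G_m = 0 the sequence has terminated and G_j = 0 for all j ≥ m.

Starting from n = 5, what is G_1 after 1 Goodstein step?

(0) 5|_2 = 2^2 + 1 ↦ 3^3 + 1|_3 = 28 ⇒ 27
(1) 27|_3 = 3^3 ↦ 4^4|_4 = 256 ⇒ 255

27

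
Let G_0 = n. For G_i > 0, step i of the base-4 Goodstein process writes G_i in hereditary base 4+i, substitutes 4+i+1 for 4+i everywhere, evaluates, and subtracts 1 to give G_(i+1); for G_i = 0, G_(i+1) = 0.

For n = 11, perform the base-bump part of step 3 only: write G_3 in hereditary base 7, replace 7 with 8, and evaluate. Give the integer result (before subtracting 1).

16

base 4: 11 = 2·4 + 3; at 5: 2·5 + 3 = 13; next = 12
base 5: 12 = 2·5 + 2; at 6: 2·6 + 2 = 14; next = 13
base 6: 13 = 2·6 + 1; at 7: 2·7 + 1 = 15; next = 14
base 7: 14 = 2·7; at 8: 2·8 = 16; next = 15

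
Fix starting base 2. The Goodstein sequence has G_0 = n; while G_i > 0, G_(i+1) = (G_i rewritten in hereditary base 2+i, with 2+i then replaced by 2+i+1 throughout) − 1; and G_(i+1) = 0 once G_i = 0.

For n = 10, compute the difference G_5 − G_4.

3935819

G_0 = 10. HB_2(10) = 2^(2 + 1) + 2. Bump = 84. G_1 = 83.
G_1 = 83. HB_3(83) = 3^(3 + 1) + 2. Bump = 1026. G_2 = 1025.
G_2 = 1025. HB_4(1025) = 4^(4 + 1) + 1. Bump = 15626. G_3 = 15625.
G_3 = 15625. HB_5(15625) = 5^(5 + 1). Bump = 279936. G_4 = 279935.
G_4 = 279935. HB_6(279935) = 5·6^6 + 5·6^5 + 5·6^4 + 5·6^3 + 5·6^2 + 5·6 + 5. Bump = 4215755. G_5 = 4215754.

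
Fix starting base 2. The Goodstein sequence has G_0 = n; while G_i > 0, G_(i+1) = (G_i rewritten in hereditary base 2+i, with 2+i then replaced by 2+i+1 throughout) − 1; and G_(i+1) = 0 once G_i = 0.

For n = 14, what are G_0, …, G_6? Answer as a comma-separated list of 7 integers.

(0) 14|_2 = 2^(2 + 1) + 2^2 + 2 ↦ 3^(3 + 1) + 3^3 + 3|_3 = 111 ⇒ 110
(1) 110|_3 = 3^(3 + 1) + 3^3 + 2 ↦ 4^(4 + 1) + 4^4 + 2|_4 = 1282 ⇒ 1281
(2) 1281|_4 = 4^(4 + 1) + 4^4 + 1 ↦ 5^(5 + 1) + 5^5 + 1|_5 = 18751 ⇒ 18750
(3) 18750|_5 = 5^(5 + 1) + 5^5 ↦ 6^(6 + 1) + 6^6|_6 = 326592 ⇒ 326591
(4) 326591|_6 = 6^(6 + 1) + 5·6^5 + 5·6^4 + 5·6^3 + 5·6^2 + 5·6 + 5 ↦ 7^(7 + 1) + 5·7^5 + 5·7^4 + 5·7^3 + 5·7^2 + 5·7 + 5|_7 = 5862841 ⇒ 5862840
(5) 5862840|_7 = 7^(7 + 1) + 5·7^5 + 5·7^4 + 5·7^3 + 5·7^2 + 5·7 + 4 ↦ 8^(8 + 1) + 5·8^5 + 5·8^4 + 5·8^3 + 5·8^2 + 5·8 + 4|_8 = 134404972 ⇒ 134404971

14, 110, 1281, 18750, 326591, 5862840, 134404971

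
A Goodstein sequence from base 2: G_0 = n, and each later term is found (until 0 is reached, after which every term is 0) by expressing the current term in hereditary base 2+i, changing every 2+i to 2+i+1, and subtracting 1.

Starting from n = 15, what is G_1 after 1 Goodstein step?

111

G_0=15  [base 2] 2^(2 + 1) + 2^2 + 2 + 1  →[2↦3]→  3^(3 + 1) + 3^3 + 3 + 1 = 112  −1 ⇒ G_1=111
G_1=111  [base 3] 3^(3 + 1) + 3^3 + 3  →[3↦4]→  4^(4 + 1) + 4^4 + 4 = 1284  −1 ⇒ G_2=1283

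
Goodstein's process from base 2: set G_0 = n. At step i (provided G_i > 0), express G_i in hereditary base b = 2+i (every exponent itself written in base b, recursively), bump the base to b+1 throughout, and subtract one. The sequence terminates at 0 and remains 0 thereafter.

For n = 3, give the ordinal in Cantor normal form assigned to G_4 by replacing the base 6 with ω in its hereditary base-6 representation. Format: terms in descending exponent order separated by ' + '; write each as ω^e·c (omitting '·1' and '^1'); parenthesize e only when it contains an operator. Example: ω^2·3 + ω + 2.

1

i=0: 3 = 2 + 1 (b=2); 2→3: 3 + 1 = 4; 4−1 = 3
i=1: 3 = 3 (b=3); 3→4: 4 = 4; 4−1 = 3
i=2: 3 = 3 (b=4); 4→5: 3 = 3; 3−1 = 2
i=3: 2 = 2 (b=5); 5→6: 2 = 2; 2−1 = 1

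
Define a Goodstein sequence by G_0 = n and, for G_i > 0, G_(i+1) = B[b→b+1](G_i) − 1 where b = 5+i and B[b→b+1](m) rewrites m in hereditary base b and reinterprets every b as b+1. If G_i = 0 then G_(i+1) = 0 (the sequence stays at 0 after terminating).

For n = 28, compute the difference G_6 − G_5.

base 5: 28 = 5^2 + 3; at 6: 6^2 + 3 = 39; next = 38
base 6: 38 = 6^2 + 2; at 7: 7^2 + 2 = 51; next = 50
base 7: 50 = 7^2 + 1; at 8: 8^2 + 1 = 65; next = 64
base 8: 64 = 8^2; at 9: 9^2 = 81; next = 80
base 9: 80 = 8·9 + 8; at 10: 8·10 + 8 = 88; next = 87
base 10: 87 = 8·10 + 7; at 11: 8·11 + 7 = 95; next = 94

7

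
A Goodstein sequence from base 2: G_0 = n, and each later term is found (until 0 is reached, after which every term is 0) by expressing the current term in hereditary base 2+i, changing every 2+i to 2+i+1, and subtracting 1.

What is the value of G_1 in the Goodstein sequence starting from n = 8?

80

(0) 8|_2 = 2^(2 + 1) ↦ 3^(3 + 1)|_3 = 81 ⇒ 80
(1) 80|_3 = 2·3^3 + 2·3^2 + 2·3 + 2 ↦ 2·4^4 + 2·4^2 + 2·4 + 2|_4 = 554 ⇒ 553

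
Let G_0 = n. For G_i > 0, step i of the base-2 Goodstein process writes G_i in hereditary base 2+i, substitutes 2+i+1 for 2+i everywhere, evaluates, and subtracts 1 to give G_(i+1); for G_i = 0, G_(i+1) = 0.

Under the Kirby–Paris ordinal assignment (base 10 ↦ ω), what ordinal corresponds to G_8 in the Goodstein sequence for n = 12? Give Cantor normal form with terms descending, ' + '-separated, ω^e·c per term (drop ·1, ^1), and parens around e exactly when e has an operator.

ω^(ω + 1) + ω^2·2 + ω + 1

(0) 12|_2 = 2^(2 + 1) + 2^2 ↦ 3^(3 + 1) + 3^3|_3 = 108 ⇒ 107
(1) 107|_3 = 3^(3 + 1) + 2·3^2 + 2·3 + 2 ↦ 4^(4 + 1) + 2·4^2 + 2·4 + 2|_4 = 1066 ⇒ 1065
(2) 1065|_4 = 4^(4 + 1) + 2·4^2 + 2·4 + 1 ↦ 5^(5 + 1) + 2·5^2 + 2·5 + 1|_5 = 15686 ⇒ 15685
(3) 15685|_5 = 5^(5 + 1) + 2·5^2 + 2·5 ↦ 6^(6 + 1) + 2·6^2 + 2·6|_6 = 280020 ⇒ 280019
(4) 280019|_6 = 6^(6 + 1) + 2·6^2 + 6 + 5 ↦ 7^(7 + 1) + 2·7^2 + 7 + 5|_7 = 5764911 ⇒ 5764910
(5) 5764910|_7 = 7^(7 + 1) + 2·7^2 + 7 + 4 ↦ 8^(8 + 1) + 2·8^2 + 8 + 4|_8 = 134217868 ⇒ 134217867
(6) 134217867|_8 = 8^(8 + 1) + 2·8^2 + 8 + 3 ↦ 9^(9 + 1) + 2·9^2 + 9 + 3|_9 = 3486784575 ⇒ 3486784574
(7) 3486784574|_9 = 9^(9 + 1) + 2·9^2 + 9 + 2 ↦ 10^(10 + 1) + 2·10^2 + 10 + 2|_10 = 100000000212 ⇒ 100000000211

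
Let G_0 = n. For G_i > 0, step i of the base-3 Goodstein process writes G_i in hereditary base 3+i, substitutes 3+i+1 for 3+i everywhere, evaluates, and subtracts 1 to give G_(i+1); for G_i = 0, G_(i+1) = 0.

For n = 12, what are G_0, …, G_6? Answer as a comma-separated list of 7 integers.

12, 19, 27, 37, 49, 63, 69

step 0: 12 = 3^2 + 3; sub 4 for 3: 4^2 + 4; = 20; G_1 = 20−1 = 19
step 1: 19 = 4^2 + 3; sub 5 for 4: 5^2 + 3; = 28; G_2 = 28−1 = 27
step 2: 27 = 5^2 + 2; sub 6 for 5: 6^2 + 2; = 38; G_3 = 38−1 = 37
step 3: 37 = 6^2 + 1; sub 7 for 6: 7^2 + 1; = 50; G_4 = 50−1 = 49
step 4: 49 = 7^2; sub 8 for 7: 8^2; = 64; G_5 = 64−1 = 63
step 5: 63 = 7·8 + 7; sub 9 for 8: 7·9 + 7; = 70; G_6 = 70−1 = 69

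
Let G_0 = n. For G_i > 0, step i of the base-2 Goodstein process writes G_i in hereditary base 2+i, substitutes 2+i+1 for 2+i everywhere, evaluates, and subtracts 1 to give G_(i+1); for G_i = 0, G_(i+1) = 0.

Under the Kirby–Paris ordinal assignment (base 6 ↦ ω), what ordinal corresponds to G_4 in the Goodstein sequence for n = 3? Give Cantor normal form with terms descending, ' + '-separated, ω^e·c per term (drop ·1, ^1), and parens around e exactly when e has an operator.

(0) 3|_2 = 2 + 1 ↦ 3 + 1|_3 = 4 ⇒ 3
(1) 3|_3 = 3 ↦ 4|_4 = 4 ⇒ 3
(2) 3|_4 = 3 ↦ 3|_5 = 3 ⇒ 2
(3) 2|_5 = 2 ↦ 2|_6 = 2 ⇒ 1
(4) 1|_6 = 1 ↦ 1|_7 = 1 ⇒ 0

1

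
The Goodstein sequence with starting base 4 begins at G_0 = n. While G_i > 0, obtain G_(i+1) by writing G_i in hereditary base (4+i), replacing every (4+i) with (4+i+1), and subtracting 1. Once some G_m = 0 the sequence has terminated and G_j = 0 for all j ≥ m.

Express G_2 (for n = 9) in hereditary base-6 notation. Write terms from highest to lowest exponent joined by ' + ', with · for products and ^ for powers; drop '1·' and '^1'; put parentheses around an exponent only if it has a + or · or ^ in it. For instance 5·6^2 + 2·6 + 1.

6 + 5

G_0=9  [base 4] 2·4 + 1  →[4↦5]→  2·5 + 1 = 11  −1 ⇒ G_1=10
G_1=10  [base 5] 2·5  →[5↦6]→  2·6 = 12  −1 ⇒ G_2=11
G_2=11  [base 6] 6 + 5  →[6↦7]→  7 + 5 = 12  −1 ⇒ G_3=11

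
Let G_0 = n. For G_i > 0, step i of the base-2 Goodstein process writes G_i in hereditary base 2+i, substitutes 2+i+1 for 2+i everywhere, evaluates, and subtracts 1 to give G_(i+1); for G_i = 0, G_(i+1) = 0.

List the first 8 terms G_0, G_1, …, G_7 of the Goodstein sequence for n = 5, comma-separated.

G_0=5  [base 2] 2^2 + 1  →[2↦3]→  3^3 + 1 = 28  −1 ⇒ G_1=27
G_1=27  [base 3] 3^3  →[3↦4]→  4^4 = 256  −1 ⇒ G_2=255
G_2=255  [base 4] 3·4^3 + 3·4^2 + 3·4 + 3  →[4↦5]→  3·5^3 + 3·5^2 + 3·5 + 3 = 468  −1 ⇒ G_3=467
G_3=467  [base 5] 3·5^3 + 3·5^2 + 3·5 + 2  →[5↦6]→  3·6^3 + 3·6^2 + 3·6 + 2 = 776  −1 ⇒ G_4=775
G_4=775  [base 6] 3·6^3 + 3·6^2 + 3·6 + 1  →[6↦7]→  3·7^3 + 3·7^2 + 3·7 + 1 = 1198  −1 ⇒ G_5=1197
G_5=1197  [base 7] 3·7^3 + 3·7^2 + 3·7  →[7↦8]→  3·8^3 + 3·8^2 + 3·8 = 1752  −1 ⇒ G_6=1751
G_6=1751  [base 8] 3·8^3 + 3·8^2 + 2·8 + 7  →[8↦9]→  3·9^3 + 3·9^2 + 2·9 + 7 = 2455  −1 ⇒ G_7=2454

5, 27, 255, 467, 775, 1197, 1751, 2454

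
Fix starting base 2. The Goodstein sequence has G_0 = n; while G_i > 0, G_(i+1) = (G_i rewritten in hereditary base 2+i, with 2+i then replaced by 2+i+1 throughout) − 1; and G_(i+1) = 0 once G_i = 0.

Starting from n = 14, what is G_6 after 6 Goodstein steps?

step 0: 14 = 2^(2 + 1) + 2^2 + 2; sub 3 for 2: 3^(3 + 1) + 3^3 + 3; = 111; G_1 = 111−1 = 110
step 1: 110 = 3^(3 + 1) + 3^3 + 2; sub 4 for 3: 4^(4 + 1) + 4^4 + 2; = 1282; G_2 = 1282−1 = 1281
step 2: 1281 = 4^(4 + 1) + 4^4 + 1; sub 5 for 4: 5^(5 + 1) + 5^5 + 1; = 18751; G_3 = 18751−1 = 18750
step 3: 18750 = 5^(5 + 1) + 5^5; sub 6 for 5: 6^(6 + 1) + 6^6; = 326592; G_4 = 326592−1 = 326591
step 4: 326591 = 6^(6 + 1) + 5·6^5 + 5·6^4 + 5·6^3 + 5·6^2 + 5·6 + 5; sub 7 for 6: 7^(7 + 1) + 5·7^5 + 5·7^4 + 5·7^3 + 5·7^2 + 5·7 + 5; = 5862841; G_5 = 5862841−1 = 5862840
step 5: 5862840 = 7^(7 + 1) + 5·7^5 + 5·7^4 + 5·7^3 + 5·7^2 + 5·7 + 4; sub 8 for 7: 8^(8 + 1) + 5·8^5 + 5·8^4 + 5·8^3 + 5·8^2 + 5·8 + 4; = 134404972; G_6 = 134404972−1 = 134404971

134404971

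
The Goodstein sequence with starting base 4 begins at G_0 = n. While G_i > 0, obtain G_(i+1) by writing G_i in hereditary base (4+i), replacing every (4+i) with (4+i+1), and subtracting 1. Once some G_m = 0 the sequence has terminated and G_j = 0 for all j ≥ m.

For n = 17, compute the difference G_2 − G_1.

G_0 = 17. HB_4(17) = 4^2 + 1. Bump = 26. G_1 = 25.
G_1 = 25. HB_5(25) = 5^2. Bump = 36. G_2 = 35.

10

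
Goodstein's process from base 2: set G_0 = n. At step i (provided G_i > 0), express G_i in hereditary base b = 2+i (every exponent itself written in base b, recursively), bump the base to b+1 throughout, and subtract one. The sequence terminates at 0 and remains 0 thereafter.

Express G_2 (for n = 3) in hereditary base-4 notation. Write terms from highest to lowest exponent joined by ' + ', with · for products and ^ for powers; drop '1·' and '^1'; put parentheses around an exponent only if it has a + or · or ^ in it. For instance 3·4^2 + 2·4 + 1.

(0) 3|_2 = 2 + 1 ↦ 3 + 1|_3 = 4 ⇒ 3
(1) 3|_3 = 3 ↦ 4|_4 = 4 ⇒ 3

3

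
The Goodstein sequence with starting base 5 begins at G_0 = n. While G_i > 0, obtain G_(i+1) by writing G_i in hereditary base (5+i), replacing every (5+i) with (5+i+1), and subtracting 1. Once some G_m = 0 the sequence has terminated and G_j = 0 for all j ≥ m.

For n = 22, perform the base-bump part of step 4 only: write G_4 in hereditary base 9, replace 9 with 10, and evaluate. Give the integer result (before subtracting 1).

G_0 = 22. HB_5(22) = 4·5 + 2. Bump = 26. G_1 = 25.
G_1 = 25. HB_6(25) = 4·6 + 1. Bump = 29. G_2 = 28.
G_2 = 28. HB_7(28) = 4·7. Bump = 32. G_3 = 31.
G_3 = 31. HB_8(31) = 3·8 + 7. Bump = 34. G_4 = 33.

36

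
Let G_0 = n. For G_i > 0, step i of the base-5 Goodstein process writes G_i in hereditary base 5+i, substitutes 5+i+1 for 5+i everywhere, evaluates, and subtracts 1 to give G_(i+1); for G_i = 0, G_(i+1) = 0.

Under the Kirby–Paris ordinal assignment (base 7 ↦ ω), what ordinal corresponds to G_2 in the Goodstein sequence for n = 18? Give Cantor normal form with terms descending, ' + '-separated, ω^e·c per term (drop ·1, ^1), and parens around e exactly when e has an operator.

ω·3 + 1

base 5: 18 = 3·5 + 3; at 6: 3·6 + 3 = 21; next = 20
base 6: 20 = 3·6 + 2; at 7: 3·7 + 2 = 23; next = 22
base 7: 22 = 3·7 + 1; at 8: 3·8 + 1 = 25; next = 24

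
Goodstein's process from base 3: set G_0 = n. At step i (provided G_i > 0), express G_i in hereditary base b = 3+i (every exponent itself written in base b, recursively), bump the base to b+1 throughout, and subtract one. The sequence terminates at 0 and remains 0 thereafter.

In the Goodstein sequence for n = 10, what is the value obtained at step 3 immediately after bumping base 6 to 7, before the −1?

G_0 = 10. HB_3(10) = 3^2 + 1. Bump = 17. G_1 = 16.
G_1 = 16. HB_4(16) = 4^2. Bump = 25. G_2 = 24.
G_2 = 24. HB_5(24) = 4·5 + 4. Bump = 28. G_3 = 27.
G_3 = 27. HB_6(27) = 4·6 + 3. Bump = 31. G_4 = 30.

31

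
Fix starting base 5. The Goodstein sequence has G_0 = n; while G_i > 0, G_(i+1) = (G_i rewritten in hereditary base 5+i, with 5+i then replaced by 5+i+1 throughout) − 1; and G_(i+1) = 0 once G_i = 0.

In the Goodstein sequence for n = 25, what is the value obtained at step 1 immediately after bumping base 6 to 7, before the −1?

step 0: 25 = 5^2; sub 6 for 5: 6^2; = 36; G_1 = 36−1 = 35
step 1: 35 = 5·6 + 5; sub 7 for 6: 5·7 + 5; = 40; G_2 = 40−1 = 39

40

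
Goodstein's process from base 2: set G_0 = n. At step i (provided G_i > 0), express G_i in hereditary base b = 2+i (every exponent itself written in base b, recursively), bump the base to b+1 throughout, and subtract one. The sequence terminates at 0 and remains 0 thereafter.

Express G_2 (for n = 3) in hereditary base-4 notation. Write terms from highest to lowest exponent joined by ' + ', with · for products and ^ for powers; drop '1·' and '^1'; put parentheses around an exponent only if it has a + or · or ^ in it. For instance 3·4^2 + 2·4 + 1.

3

3 —HB2→ 2 + 1 —bump→ 3 + 1 = 4 —(−1)→ 3
3 —HB3→ 3 —bump→ 4 = 4 —(−1)→ 3
3 —HB4→ 3 —bump→ 3 = 3 —(−1)→ 2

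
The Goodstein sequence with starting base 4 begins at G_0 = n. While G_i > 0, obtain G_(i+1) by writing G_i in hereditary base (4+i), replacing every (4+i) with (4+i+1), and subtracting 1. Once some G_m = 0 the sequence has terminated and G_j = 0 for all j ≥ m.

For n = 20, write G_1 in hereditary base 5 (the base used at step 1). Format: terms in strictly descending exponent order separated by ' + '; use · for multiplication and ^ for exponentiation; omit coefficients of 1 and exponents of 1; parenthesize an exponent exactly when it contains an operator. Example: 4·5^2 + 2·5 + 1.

G_0 = 20. HB_4(20) = 4^2 + 4. Bump = 30. G_1 = 29.
G_1 = 29. HB_5(29) = 5^2 + 4. Bump = 40. G_2 = 39.

5^2 + 4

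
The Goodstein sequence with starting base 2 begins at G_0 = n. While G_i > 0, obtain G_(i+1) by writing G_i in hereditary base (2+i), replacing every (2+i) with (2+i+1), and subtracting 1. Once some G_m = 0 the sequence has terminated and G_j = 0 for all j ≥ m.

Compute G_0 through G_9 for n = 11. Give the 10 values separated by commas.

G_0=11  [base 2] 2^(2 + 1) + 2 + 1  →[2↦3]→  3^(3 + 1) + 3 + 1 = 85  −1 ⇒ G_1=84
G_1=84  [base 3] 3^(3 + 1) + 3  →[3↦4]→  4^(4 + 1) + 4 = 1028  −1 ⇒ G_2=1027
G_2=1027  [base 4] 4^(4 + 1) + 3  →[4↦5]→  5^(5 + 1) + 3 = 15628  −1 ⇒ G_3=15627
G_3=15627  [base 5] 5^(5 + 1) + 2  →[5↦6]→  6^(6 + 1) + 2 = 279938  −1 ⇒ G_4=279937
G_4=279937  [base 6] 6^(6 + 1) + 1  →[6↦7]→  7^(7 + 1) + 1 = 5764802  −1 ⇒ G_5=5764801
G_5=5764801  [base 7] 7^(7 + 1)  →[7↦8]→  8^(8 + 1) = 134217728  −1 ⇒ G_6=134217727
G_6=134217727  [base 8] 7·8^8 + 7·8^7 + 7·8^6 + 7·8^5 + 7·8^4 + 7·8^3 + 7·8^2 + 7·8 + 7  →[8↦9]→  7·9^9 + 7·9^7 + 7·9^6 + 7·9^5 + 7·9^4 + 7·9^3 + 7·9^2 + 7·9 + 7 = 2749609303  −1 ⇒ G_7=2749609302
G_7=2749609302  [base 9] 7·9^9 + 7·9^7 + 7·9^6 + 7·9^5 + 7·9^4 + 7·9^3 + 7·9^2 + 7·9 + 6  →[9↦10]→  7·10^10 + 7·10^7 + 7·10^6 + 7·10^5 + 7·10^4 + 7·10^3 + 7·10^2 + 7·10 + 6 = 70077777776  −1 ⇒ G_8=70077777775
G_8=70077777775  [base 10] 7·10^10 + 7·10^7 + 7·10^6 + 7·10^5 + 7·10^4 + 7·10^3 + 7·10^2 + 7·10 + 5  →[10↦11]→  7·11^11 + 7·11^7 + 7·11^6 + 7·11^5 + 7·11^4 + 7·11^3 + 7·11^2 + 7·11 + 5 = 1997331745491  −1 ⇒ G_9=1997331745490

11, 84, 1027, 15627, 279937, 5764801, 134217727, 2749609302, 70077777775, 1997331745490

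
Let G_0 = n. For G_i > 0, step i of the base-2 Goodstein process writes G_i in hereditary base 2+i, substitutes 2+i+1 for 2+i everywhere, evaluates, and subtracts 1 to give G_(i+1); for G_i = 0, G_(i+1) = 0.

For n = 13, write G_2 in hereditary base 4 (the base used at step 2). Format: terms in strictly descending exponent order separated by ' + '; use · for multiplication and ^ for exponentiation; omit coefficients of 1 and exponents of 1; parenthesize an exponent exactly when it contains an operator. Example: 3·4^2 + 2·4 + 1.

base 2: 13 = 2^(2 + 1) + 2^2 + 1; at 3: 3^(3 + 1) + 3^3 + 1 = 109; next = 108
base 3: 108 = 3^(3 + 1) + 3^3; at 4: 4^(4 + 1) + 4^4 = 1280; next = 1279

4^(4 + 1) + 3·4^3 + 3·4^2 + 3·4 + 3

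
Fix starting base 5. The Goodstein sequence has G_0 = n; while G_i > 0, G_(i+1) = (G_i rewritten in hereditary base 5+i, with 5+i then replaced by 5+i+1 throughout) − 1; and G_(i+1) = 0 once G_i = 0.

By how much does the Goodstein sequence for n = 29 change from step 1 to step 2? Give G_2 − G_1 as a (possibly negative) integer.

G_0 = 29. HB_5(29) = 5^2 + 4. Bump = 40. G_1 = 39.
G_1 = 39. HB_6(39) = 6^2 + 3. Bump = 52. G_2 = 51.

12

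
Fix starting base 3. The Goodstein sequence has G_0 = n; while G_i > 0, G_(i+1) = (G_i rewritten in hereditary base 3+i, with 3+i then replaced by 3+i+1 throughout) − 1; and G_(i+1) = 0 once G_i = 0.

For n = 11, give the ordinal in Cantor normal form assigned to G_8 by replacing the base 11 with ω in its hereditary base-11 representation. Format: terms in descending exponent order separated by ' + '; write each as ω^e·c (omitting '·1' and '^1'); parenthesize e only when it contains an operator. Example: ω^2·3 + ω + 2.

step 0: 11 = 3^2 + 2; sub 4 for 3: 4^2 + 2; = 18; G_1 = 18−1 = 17
step 1: 17 = 4^2 + 1; sub 5 for 4: 5^2 + 1; = 26; G_2 = 26−1 = 25
step 2: 25 = 5^2; sub 6 for 5: 6^2; = 36; G_3 = 36−1 = 35
step 3: 35 = 5·6 + 5; sub 7 for 6: 5·7 + 5; = 40; G_4 = 40−1 = 39
step 4: 39 = 5·7 + 4; sub 8 for 7: 5·8 + 4; = 44; G_5 = 44−1 = 43
step 5: 43 = 5·8 + 3; sub 9 for 8: 5·9 + 3; = 48; G_6 = 48−1 = 47
step 6: 47 = 5·9 + 2; sub 10 for 9: 5·10 + 2; = 52; G_7 = 52−1 = 51
step 7: 51 = 5·10 + 1; sub 11 for 10: 5·11 + 1; = 56; G_8 = 56−1 = 55

ω·5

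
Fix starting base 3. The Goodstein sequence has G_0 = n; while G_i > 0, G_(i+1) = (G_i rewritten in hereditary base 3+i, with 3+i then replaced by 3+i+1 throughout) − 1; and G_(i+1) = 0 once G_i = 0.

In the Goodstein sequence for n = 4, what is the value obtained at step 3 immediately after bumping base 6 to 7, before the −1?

3

[0] 4 ≡ 3 + 1 (base 3). Lift 4: 5. −1: 4.
[1] 4 ≡ 4 (base 4). Lift 5: 5. −1: 4.
[2] 4 ≡ 4 (base 5). Lift 6: 4. −1: 3.
[3] 3 ≡ 3 (base 6). Lift 7: 3. −1: 2.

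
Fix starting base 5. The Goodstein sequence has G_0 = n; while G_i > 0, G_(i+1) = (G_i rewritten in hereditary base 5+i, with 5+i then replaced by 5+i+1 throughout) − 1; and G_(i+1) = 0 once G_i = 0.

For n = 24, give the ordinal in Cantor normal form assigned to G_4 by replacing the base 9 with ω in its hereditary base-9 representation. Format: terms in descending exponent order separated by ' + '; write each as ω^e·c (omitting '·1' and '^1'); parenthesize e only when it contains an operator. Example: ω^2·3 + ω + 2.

ω·4

(0) 24|_5 = 4·5 + 4 ↦ 4·6 + 4|_6 = 28 ⇒ 27
(1) 27|_6 = 4·6 + 3 ↦ 4·7 + 3|_7 = 31 ⇒ 30
(2) 30|_7 = 4·7 + 2 ↦ 4·8 + 2|_8 = 34 ⇒ 33
(3) 33|_8 = 4·8 + 1 ↦ 4·9 + 1|_9 = 37 ⇒ 36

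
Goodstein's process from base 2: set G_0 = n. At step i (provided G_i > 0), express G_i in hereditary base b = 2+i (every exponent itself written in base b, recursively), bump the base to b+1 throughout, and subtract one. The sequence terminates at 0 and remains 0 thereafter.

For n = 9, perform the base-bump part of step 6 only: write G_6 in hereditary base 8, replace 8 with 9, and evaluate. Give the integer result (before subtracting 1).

1162263922

i=0: 9 = 2^(2 + 1) + 1 (b=2); 2→3: 3^(3 + 1) + 1 = 82; 82−1 = 81
i=1: 81 = 3^(3 + 1) (b=3); 3→4: 4^(4 + 1) = 1024; 1024−1 = 1023
i=2: 1023 = 3·4^4 + 3·4^3 + 3·4^2 + 3·4 + 3 (b=4); 4→5: 3·5^5 + 3·5^3 + 3·5^2 + 3·5 + 3 = 9843; 9843−1 = 9842
i=3: 9842 = 3·5^5 + 3·5^3 + 3·5^2 + 3·5 + 2 (b=5); 5→6: 3·6^6 + 3·6^3 + 3·6^2 + 3·6 + 2 = 140744; 140744−1 = 140743
i=4: 140743 = 3·6^6 + 3·6^3 + 3·6^2 + 3·6 + 1 (b=6); 6→7: 3·7^7 + 3·7^3 + 3·7^2 + 3·7 + 1 = 2471827; 2471827−1 = 2471826
i=5: 2471826 = 3·7^7 + 3·7^3 + 3·7^2 + 3·7 (b=7); 7→8: 3·8^8 + 3·8^3 + 3·8^2 + 3·8 = 50333400; 50333400−1 = 50333399
i=6: 50333399 = 3·8^8 + 3·8^3 + 3·8^2 + 2·8 + 7 (b=8); 8→9: 3·9^9 + 3·9^3 + 3·9^2 + 2·9 + 7 = 1162263922; 1162263922−1 = 1162263921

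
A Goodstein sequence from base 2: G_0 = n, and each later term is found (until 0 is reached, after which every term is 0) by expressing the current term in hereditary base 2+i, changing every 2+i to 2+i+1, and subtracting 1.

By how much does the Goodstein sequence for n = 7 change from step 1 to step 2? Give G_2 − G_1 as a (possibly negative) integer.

step 0: 7 = 2^2 + 2 + 1; sub 3 for 2: 3^3 + 3 + 1; = 31; G_1 = 31−1 = 30
step 1: 30 = 3^3 + 3; sub 4 for 3: 4^4 + 4; = 260; G_2 = 260−1 = 259

229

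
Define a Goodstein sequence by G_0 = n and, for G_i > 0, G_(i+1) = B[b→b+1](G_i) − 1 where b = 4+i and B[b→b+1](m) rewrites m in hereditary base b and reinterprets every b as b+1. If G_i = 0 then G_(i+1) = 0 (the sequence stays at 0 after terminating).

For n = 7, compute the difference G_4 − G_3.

0

(0) 7|_4 = 4 + 3 ↦ 5 + 3|_5 = 8 ⇒ 7
(1) 7|_5 = 5 + 2 ↦ 6 + 2|_6 = 8 ⇒ 7
(2) 7|_6 = 6 + 1 ↦ 7 + 1|_7 = 8 ⇒ 7
(3) 7|_7 = 7 ↦ 8|_8 = 8 ⇒ 7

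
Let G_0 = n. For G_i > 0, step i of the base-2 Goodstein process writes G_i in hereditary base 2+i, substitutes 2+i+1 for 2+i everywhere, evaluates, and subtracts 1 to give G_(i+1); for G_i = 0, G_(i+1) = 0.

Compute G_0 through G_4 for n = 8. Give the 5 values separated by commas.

8, 80, 553, 6310, 93395

[0] 8 ≡ 2^(2 + 1) (base 2). Lift 3: 81. −1: 80.
[1] 80 ≡ 2·3^3 + 2·3^2 + 2·3 + 2 (base 3). Lift 4: 554. −1: 553.
[2] 553 ≡ 2·4^4 + 2·4^2 + 2·4 + 1 (base 4). Lift 5: 6311. −1: 6310.
[3] 6310 ≡ 2·5^5 + 2·5^2 + 2·5 (base 5). Lift 6: 93396. −1: 93395.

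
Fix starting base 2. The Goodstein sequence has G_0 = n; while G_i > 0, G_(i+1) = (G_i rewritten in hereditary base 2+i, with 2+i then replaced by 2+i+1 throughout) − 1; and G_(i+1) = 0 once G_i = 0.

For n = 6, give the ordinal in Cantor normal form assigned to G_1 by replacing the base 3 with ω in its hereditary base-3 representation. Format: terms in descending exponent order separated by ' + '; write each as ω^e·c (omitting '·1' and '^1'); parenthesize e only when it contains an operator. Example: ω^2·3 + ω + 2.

ω^ω + 2

[0] 6 ≡ 2^2 + 2 (base 2). Lift 3: 30. −1: 29.
[1] 29 ≡ 3^3 + 2 (base 3). Lift 4: 258. −1: 257.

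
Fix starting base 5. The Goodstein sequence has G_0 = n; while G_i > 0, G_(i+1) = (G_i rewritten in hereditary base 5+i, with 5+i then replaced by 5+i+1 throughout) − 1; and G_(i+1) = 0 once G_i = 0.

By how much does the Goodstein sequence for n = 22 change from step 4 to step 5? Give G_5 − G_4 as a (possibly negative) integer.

G_0=22  [base 5] 4·5 + 2  →[5↦6]→  4·6 + 2 = 26  −1 ⇒ G_1=25
G_1=25  [base 6] 4·6 + 1  →[6↦7]→  4·7 + 1 = 29  −1 ⇒ G_2=28
G_2=28  [base 7] 4·7  →[7↦8]→  4·8 = 32  −1 ⇒ G_3=31
G_3=31  [base 8] 3·8 + 7  →[8↦9]→  3·9 + 7 = 34  −1 ⇒ G_4=33
G_4=33  [base 9] 3·9 + 6  →[9↦10]→  3·10 + 6 = 36  −1 ⇒ G_5=35

2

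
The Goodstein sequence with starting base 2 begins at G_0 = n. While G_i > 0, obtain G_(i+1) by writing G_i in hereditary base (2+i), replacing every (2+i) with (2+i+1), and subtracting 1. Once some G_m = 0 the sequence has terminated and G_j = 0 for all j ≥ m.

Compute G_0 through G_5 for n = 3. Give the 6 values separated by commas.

G_0 = 3. HB_2(3) = 2 + 1. Bump = 4. G_1 = 3.
G_1 = 3. HB_3(3) = 3. Bump = 4. G_2 = 3.
G_2 = 3. HB_4(3) = 3. Bump = 3. G_3 = 2.
G_3 = 2. HB_5(2) = 2. Bump = 2. G_4 = 1.
G_4 = 1. HB_6(1) = 1. Bump = 1. G_5 = 0.

3, 3, 3, 2, 1, 0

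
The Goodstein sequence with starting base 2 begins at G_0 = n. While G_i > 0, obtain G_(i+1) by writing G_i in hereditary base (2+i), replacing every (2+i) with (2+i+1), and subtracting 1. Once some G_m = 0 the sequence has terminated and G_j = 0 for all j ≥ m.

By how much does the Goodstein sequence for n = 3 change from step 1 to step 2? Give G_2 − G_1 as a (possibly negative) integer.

[0] 3 ≡ 2 + 1 (base 2). Lift 3: 4. −1: 3.
[1] 3 ≡ 3 (base 3). Lift 4: 4. −1: 3.

0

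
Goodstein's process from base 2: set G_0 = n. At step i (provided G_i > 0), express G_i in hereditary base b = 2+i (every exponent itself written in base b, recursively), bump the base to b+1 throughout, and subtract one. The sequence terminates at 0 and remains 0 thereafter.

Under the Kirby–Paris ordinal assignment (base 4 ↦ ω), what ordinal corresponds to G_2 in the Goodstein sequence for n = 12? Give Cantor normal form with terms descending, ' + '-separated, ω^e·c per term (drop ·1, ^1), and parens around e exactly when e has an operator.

i=0: 12 = 2^(2 + 1) + 2^2 (b=2); 2→3: 3^(3 + 1) + 3^3 = 108; 108−1 = 107
i=1: 107 = 3^(3 + 1) + 2·3^2 + 2·3 + 2 (b=3); 3→4: 4^(4 + 1) + 2·4^2 + 2·4 + 2 = 1066; 1066−1 = 1065

ω^(ω + 1) + ω^2·2 + ω·2 + 1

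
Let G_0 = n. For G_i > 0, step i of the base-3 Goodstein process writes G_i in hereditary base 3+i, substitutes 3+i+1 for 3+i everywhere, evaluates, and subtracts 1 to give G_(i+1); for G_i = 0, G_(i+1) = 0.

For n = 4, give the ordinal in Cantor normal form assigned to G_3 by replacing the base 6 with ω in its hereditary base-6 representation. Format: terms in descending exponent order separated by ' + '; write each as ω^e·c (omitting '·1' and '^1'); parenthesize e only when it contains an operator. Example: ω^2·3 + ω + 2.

3

G_0=4  [base 3] 3 + 1  →[3↦4]→  4 + 1 = 5  −1 ⇒ G_1=4
G_1=4  [base 4] 4  →[4↦5]→  5 = 5  −1 ⇒ G_2=4
G_2=4  [base 5] 4  →[5↦6]→  4 = 4  −1 ⇒ G_3=3
G_3=3  [base 6] 3  →[6↦7]→  3 = 3  −1 ⇒ G_4=2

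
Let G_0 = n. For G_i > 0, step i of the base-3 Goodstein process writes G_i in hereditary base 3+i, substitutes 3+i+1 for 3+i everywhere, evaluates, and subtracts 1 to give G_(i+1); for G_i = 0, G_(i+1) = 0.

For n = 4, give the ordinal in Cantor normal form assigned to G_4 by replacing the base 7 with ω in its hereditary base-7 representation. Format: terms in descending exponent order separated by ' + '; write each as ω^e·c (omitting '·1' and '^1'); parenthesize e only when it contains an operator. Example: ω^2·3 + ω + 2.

i=0: 4 = 3 + 1 (b=3); 3→4: 4 + 1 = 5; 5−1 = 4
i=1: 4 = 4 (b=4); 4→5: 5 = 5; 5−1 = 4
i=2: 4 = 4 (b=5); 5→6: 4 = 4; 4−1 = 3
i=3: 3 = 3 (b=6); 6→7: 3 = 3; 3−1 = 2
i=4: 2 = 2 (b=7); 7→8: 2 = 2; 2−1 = 1

2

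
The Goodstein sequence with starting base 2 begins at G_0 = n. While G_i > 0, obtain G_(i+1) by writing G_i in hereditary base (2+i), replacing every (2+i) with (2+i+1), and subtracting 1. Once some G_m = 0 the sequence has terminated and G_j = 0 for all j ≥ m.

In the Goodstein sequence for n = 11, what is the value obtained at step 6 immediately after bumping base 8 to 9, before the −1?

step 0: 11 = 2^(2 + 1) + 2 + 1; sub 3 for 2: 3^(3 + 1) + 3 + 1; = 85; G_1 = 85−1 = 84
step 1: 84 = 3^(3 + 1) + 3; sub 4 for 3: 4^(4 + 1) + 4; = 1028; G_2 = 1028−1 = 1027
step 2: 1027 = 4^(4 + 1) + 3; sub 5 for 4: 5^(5 + 1) + 3; = 15628; G_3 = 15628−1 = 15627
step 3: 15627 = 5^(5 + 1) + 2; sub 6 for 5: 6^(6 + 1) + 2; = 279938; G_4 = 279938−1 = 279937
step 4: 279937 = 6^(6 + 1) + 1; sub 7 for 6: 7^(7 + 1) + 1; = 5764802; G_5 = 5764802−1 = 5764801
step 5: 5764801 = 7^(7 + 1); sub 8 for 7: 8^(8 + 1); = 134217728; G_6 = 134217728−1 = 134217727
step 6: 134217727 = 7·8^8 + 7·8^7 + 7·8^6 + 7·8^5 + 7·8^4 + 7·8^3 + 7·8^2 + 7·8 + 7; sub 9 for 8: 7·9^9 + 7·9^7 + 7·9^6 + 7·9^5 + 7·9^4 + 7·9^3 + 7·9^2 + 7·9 + 7; = 2749609303; G_7 = 2749609303−1 = 2749609302

2749609303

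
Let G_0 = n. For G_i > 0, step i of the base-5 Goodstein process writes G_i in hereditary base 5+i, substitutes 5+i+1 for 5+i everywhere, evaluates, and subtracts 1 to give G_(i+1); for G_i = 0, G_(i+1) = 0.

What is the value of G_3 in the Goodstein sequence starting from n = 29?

(0) 29|_5 = 5^2 + 4 ↦ 6^2 + 4|_6 = 40 ⇒ 39
(1) 39|_6 = 6^2 + 3 ↦ 7^2 + 3|_7 = 52 ⇒ 51
(2) 51|_7 = 7^2 + 2 ↦ 8^2 + 2|_8 = 66 ⇒ 65
(3) 65|_8 = 8^2 + 1 ↦ 9^2 + 1|_9 = 82 ⇒ 81

65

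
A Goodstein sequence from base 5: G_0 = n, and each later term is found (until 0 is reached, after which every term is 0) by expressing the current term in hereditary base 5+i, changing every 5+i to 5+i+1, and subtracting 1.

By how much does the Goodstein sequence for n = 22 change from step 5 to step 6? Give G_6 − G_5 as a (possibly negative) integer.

step 0: 22 = 4·5 + 2; sub 6 for 5: 4·6 + 2; = 26; G_1 = 26−1 = 25
step 1: 25 = 4·6 + 1; sub 7 for 6: 4·7 + 1; = 29; G_2 = 29−1 = 28
step 2: 28 = 4·7; sub 8 for 7: 4·8; = 32; G_3 = 32−1 = 31
step 3: 31 = 3·8 + 7; sub 9 for 8: 3·9 + 7; = 34; G_4 = 34−1 = 33
step 4: 33 = 3·9 + 6; sub 10 for 9: 3·10 + 6; = 36; G_5 = 36−1 = 35
step 5: 35 = 3·10 + 5; sub 11 for 10: 3·11 + 5; = 38; G_6 = 38−1 = 37

2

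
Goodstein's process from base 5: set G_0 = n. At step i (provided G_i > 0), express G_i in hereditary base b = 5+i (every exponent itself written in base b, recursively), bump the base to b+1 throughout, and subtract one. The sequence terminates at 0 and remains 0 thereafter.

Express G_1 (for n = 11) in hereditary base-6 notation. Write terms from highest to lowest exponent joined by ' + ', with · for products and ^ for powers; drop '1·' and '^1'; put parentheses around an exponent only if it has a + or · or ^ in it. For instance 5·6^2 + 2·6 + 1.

i=0: 11 = 2·5 + 1 (b=5); 5→6: 2·6 + 1 = 13; 13−1 = 12
i=1: 12 = 2·6 (b=6); 6→7: 2·7 = 14; 14−1 = 13

2·6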